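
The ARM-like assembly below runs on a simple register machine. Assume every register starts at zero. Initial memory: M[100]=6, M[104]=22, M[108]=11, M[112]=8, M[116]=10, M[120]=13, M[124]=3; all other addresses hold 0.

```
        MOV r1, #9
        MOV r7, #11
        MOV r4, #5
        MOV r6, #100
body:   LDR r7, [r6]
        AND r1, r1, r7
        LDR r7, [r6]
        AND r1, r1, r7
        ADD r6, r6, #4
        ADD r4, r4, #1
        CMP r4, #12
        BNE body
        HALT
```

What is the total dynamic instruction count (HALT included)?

61

r1=9
r7=11
r4=5
r6=100
r7=M[100]=6
r1=9&6=0
r7=M[100]=6
r1=0&6=0
r6=100+4=104
r4=5+1=6
CMP r4, #12  (cmp 6,12)
BNE body: taken
r7=M[104]=22
r1=0&22=0
r7=M[104]=22
r1=0&22=0
r6=104+4=108
r4=6+1=7
CMP r4, #12  (cmp 7,12)
BNE body: taken
r7=M[108]=11
r1=0&11=0
r7=M[108]=11
r1=0&11=0
r6=108+4=112
r4=7+1=8
CMP r4, #12  (cmp 8,12)
BNE body: taken
r7=M[112]=8
r1=0&8=0
r7=M[112]=8
r1=0&8=0
r6=112+4=116
r4=8+1=9
CMP r4, #12  (cmp 9,12)
BNE body: taken
r7=M[116]=10
r1=0&10=0
r7=M[116]=10
r1=0&10=0
r6=116+4=120
r4=9+1=10
CMP r4, #12  (cmp 10,12)
BNE body: taken
r7=M[120]=13
r1=0&13=0
r7=M[120]=13
r1=0&13=0
r6=120+4=124
r4=10+1=11
CMP r4, #12  (cmp 11,12)
BNE body: taken
r7=M[124]=3
r1=0&3=0
r7=M[124]=3
r1=0&3=0
r6=124+4=128
r4=11+1=12
CMP r4, #12  (cmp 12,12)
BNE body: not taken
halt.
Total executed instructions: 61.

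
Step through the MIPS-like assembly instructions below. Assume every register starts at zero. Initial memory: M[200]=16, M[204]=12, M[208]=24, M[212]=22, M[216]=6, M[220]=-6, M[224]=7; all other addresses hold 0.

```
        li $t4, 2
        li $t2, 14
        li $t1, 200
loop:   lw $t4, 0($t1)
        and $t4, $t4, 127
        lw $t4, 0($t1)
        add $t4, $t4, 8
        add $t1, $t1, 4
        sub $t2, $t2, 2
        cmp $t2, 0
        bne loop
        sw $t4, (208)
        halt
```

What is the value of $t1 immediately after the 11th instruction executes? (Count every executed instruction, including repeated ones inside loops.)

$t4=2
$t2=14
$t1=200
$t4=M[200]=16
$t4=16&127=16
$t4=M[200]=16
$t4=16+8=24
$t1=200+4=204
$t2=14-2=12
cmp $t2, 0  (cmp 12,0)
bne loop: taken
After step 11: $t1 = 204.

204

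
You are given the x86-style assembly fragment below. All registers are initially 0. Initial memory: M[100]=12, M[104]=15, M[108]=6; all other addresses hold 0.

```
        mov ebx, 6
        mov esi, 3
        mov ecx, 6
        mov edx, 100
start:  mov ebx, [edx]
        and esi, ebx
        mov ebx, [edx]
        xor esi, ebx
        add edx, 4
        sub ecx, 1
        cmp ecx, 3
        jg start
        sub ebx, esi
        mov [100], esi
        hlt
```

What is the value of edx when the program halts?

112

after mov ebx, 6: ebx=6
after mov esi, 3: esi=3
after mov ecx, 6: ecx=6
after mov edx, 100: edx=100
after mov ebx, [edx]: ebx=M[100]=12
after and esi, ebx: esi=3&12=0
after mov ebx, [edx]: ebx=M[100]=12
after xor esi, ebx: esi=0^12=12
after add edx, 4: edx=100+4=104
after sub ecx, 1: ecx=6-1=5
cmp ecx, 3  (cmp 5,3)
jg start: taken
after mov ebx, [edx]: ebx=M[104]=15
after and esi, ebx: esi=12&15=12
after mov ebx, [edx]: ebx=M[104]=15
after xor esi, ebx: esi=12^15=3
after add edx, 4: edx=104+4=108
after sub ecx, 1: ecx=5-1=4
cmp ecx, 3  (cmp 4,3)
jg start: taken
after mov ebx, [edx]: ebx=M[108]=6
after and esi, ebx: esi=3&6=2
after mov ebx, [edx]: ebx=M[108]=6
after xor esi, ebx: esi=2^6=4
after add edx, 4: edx=108+4=112
after sub ecx, 1: ecx=4-1=3
cmp ecx, 3  (cmp 3,3)
jg start: not taken
after sub ebx, esi: ebx=6-4=2
mov [100], esi → M[100]=4
halt.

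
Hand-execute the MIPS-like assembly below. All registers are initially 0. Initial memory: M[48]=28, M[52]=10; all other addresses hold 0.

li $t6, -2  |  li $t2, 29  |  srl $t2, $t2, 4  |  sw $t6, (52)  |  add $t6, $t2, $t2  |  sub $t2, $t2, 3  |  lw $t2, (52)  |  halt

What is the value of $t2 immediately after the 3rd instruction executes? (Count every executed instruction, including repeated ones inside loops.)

li $t6, -2 → $t6=-2
li $t2, 29 → $t2=29
srl $t2, $t2, 4 → $t2=29>>4=1
After step 3: $t2 = 1.

1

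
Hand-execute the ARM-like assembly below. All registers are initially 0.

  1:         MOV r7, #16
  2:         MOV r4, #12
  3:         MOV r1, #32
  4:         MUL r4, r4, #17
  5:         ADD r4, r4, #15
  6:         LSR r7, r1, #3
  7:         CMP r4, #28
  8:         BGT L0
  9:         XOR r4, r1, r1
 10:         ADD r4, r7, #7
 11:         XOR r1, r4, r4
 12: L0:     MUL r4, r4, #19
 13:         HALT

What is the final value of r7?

4

MOV r7, #16 → r7=16
MOV r4, #12 → r4=12
MOV r1, #32 → r1=32
MUL r4, r4, #17 → r4=12*17=204
ADD r4, r4, #15 → r4=204+15=219
LSR r7, r1, #3 → r7=32>>3=4
CMP r4, #28  (cmp 219,28)
BGT L0: taken
MUL r4, r4, #19 → r4=219*19=4161
halt.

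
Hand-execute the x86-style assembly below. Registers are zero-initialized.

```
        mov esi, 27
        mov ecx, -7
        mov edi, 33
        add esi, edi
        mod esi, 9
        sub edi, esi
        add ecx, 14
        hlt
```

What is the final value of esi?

mov esi, 27 → esi=27
mov ecx, -7 → ecx=-7
mov edi, 33 → edi=33
add esi, edi → esi=27+33=60
mod esi, 9 → esi=60%9=6
sub edi, esi → edi=33-6=27
add ecx, 14 → ecx=(-7)+14=7
halt.

6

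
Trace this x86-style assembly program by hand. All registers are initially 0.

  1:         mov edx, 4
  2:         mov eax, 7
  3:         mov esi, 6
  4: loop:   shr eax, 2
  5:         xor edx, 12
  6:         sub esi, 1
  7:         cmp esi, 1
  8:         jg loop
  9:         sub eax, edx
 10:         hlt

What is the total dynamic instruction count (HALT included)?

30

mov edx, 4 → edx=4
mov eax, 7 → eax=7
mov esi, 6 → esi=6
shr eax, 2 → eax=7>>2=1
xor edx, 12 → edx=4^12=8
sub esi, 1 → esi=6-1=5
cmp esi, 1  (cmp 5,1)
jg loop: taken
shr eax, 2 → eax=1>>2=0
xor edx, 12 → edx=8^12=4
sub esi, 1 → esi=5-1=4
cmp esi, 1  (cmp 4,1)
jg loop: taken
shr eax, 2 → eax=0>>2=0
xor edx, 12 → edx=4^12=8
sub esi, 1 → esi=4-1=3
cmp esi, 1  (cmp 3,1)
jg loop: taken
shr eax, 2 → eax=0>>2=0
xor edx, 12 → edx=8^12=4
sub esi, 1 → esi=3-1=2
cmp esi, 1  (cmp 2,1)
jg loop: taken
shr eax, 2 → eax=0>>2=0
xor edx, 12 → edx=4^12=8
sub esi, 1 → esi=2-1=1
cmp esi, 1  (cmp 1,1)
jg loop: not taken
sub eax, edx → eax=0-8=-8
halt.
Total executed instructions: 30.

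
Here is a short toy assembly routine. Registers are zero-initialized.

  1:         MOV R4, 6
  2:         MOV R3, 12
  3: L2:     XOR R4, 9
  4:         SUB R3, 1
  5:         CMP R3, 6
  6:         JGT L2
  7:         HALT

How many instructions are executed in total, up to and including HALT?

after MOV R4, 6: R4=6
after MOV R3, 12: R3=12
after XOR R4, 9: R4=6^9=15
after SUB R3, 1: R3=12-1=11
CMP R3, 6  (cmp 11,6)
JGT L2: taken
after XOR R4, 9: R4=15^9=6
after SUB R3, 1: R3=11-1=10
CMP R3, 6  (cmp 10,6)
JGT L2: taken
after XOR R4, 9: R4=6^9=15
after SUB R3, 1: R3=10-1=9
CMP R3, 6  (cmp 9,6)
JGT L2: taken
after XOR R4, 9: R4=15^9=6
after SUB R3, 1: R3=9-1=8
CMP R3, 6  (cmp 8,6)
JGT L2: taken
after XOR R4, 9: R4=6^9=15
after SUB R3, 1: R3=8-1=7
CMP R3, 6  (cmp 7,6)
JGT L2: taken
after XOR R4, 9: R4=15^9=6
after SUB R3, 1: R3=7-1=6
CMP R3, 6  (cmp 6,6)
JGT L2: not taken
halt.
Total executed instructions: 27.

27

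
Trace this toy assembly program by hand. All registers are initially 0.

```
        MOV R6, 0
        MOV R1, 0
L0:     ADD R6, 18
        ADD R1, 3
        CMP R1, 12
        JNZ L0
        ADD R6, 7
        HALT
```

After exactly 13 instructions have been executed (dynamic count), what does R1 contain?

9

R6=0
R1=0
R6=0+18=18
R1=0+3=3
CMP R1, 12  (cmp 3,12)
JNZ L0: taken
R6=18+18=36
R1=3+3=6
CMP R1, 12  (cmp 6,12)
JNZ L0: taken
R6=36+18=54
R1=6+3=9
CMP R1, 12  (cmp 9,12)
After step 13: R1 = 9.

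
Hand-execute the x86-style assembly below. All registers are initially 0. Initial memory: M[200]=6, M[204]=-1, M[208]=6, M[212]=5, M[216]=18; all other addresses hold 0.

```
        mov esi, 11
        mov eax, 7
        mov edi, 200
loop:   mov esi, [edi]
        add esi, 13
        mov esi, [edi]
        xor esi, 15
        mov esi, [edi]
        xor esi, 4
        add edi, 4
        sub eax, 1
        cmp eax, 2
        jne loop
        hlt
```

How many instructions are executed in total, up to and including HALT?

esi=11
eax=7
edi=200
esi=M[200]=6
esi=6+13=19
esi=M[200]=6
esi=6^15=9
esi=M[200]=6
esi=6^4=2
edi=200+4=204
eax=7-1=6
cmp eax, 2  (cmp 6,2)
jne loop: taken
esi=M[204]=-1
esi=(-1)+13=12
esi=M[204]=-1
esi=(-1)^15=-16
esi=M[204]=-1
esi=(-1)^4=-5
edi=204+4=208
eax=6-1=5
cmp eax, 2  (cmp 5,2)
jne loop: taken
esi=M[208]=6
esi=6+13=19
esi=M[208]=6
esi=6^15=9
esi=M[208]=6
esi=6^4=2
edi=208+4=212
eax=5-1=4
cmp eax, 2  (cmp 4,2)
jne loop: taken
esi=M[212]=5
esi=5+13=18
esi=M[212]=5
esi=5^15=10
esi=M[212]=5
esi=5^4=1
edi=212+4=216
eax=4-1=3
cmp eax, 2  (cmp 3,2)
jne loop: taken
esi=M[216]=18
esi=18+13=31
esi=M[216]=18
esi=18^15=29
esi=M[216]=18
esi=18^4=22
edi=216+4=220
eax=3-1=2
cmp eax, 2  (cmp 2,2)
jne loop: not taken
halt.
Total executed instructions: 54.

54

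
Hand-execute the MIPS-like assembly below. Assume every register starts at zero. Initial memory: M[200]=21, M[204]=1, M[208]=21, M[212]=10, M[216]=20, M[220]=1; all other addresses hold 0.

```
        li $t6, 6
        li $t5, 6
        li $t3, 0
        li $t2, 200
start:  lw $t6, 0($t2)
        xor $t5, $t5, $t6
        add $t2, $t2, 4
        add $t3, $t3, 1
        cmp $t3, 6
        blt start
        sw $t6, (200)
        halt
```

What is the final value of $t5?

24

after li $t6, 6: $t6=6
after li $t5, 6: $t5=6
after li $t3, 0: $t3=0
after li $t2, 200: $t2=200
after lw $t6, 0($t2): $t6=M[200]=21
after xor $t5, $t5, $t6: $t5=6^21=19
after add $t2, $t2, 4: $t2=200+4=204
after add $t3, $t3, 1: $t3=0+1=1
cmp $t3, 6  (cmp 1,6)
blt start: taken
after lw $t6, 0($t2): $t6=M[204]=1
after xor $t5, $t5, $t6: $t5=19^1=18
after add $t2, $t2, 4: $t2=204+4=208
after add $t3, $t3, 1: $t3=1+1=2
cmp $t3, 6  (cmp 2,6)
blt start: taken
after lw $t6, 0($t2): $t6=M[208]=21
after xor $t5, $t5, $t6: $t5=18^21=7
after add $t2, $t2, 4: $t2=208+4=212
after add $t3, $t3, 1: $t3=2+1=3
cmp $t3, 6  (cmp 3,6)
blt start: taken
after lw $t6, 0($t2): $t6=M[212]=10
after xor $t5, $t5, $t6: $t5=7^10=13
after add $t2, $t2, 4: $t2=212+4=216
after add $t3, $t3, 1: $t3=3+1=4
cmp $t3, 6  (cmp 4,6)
blt start: taken
after lw $t6, 0($t2): $t6=M[216]=20
after xor $t5, $t5, $t6: $t5=13^20=25
after add $t2, $t2, 4: $t2=216+4=220
after add $t3, $t3, 1: $t3=4+1=5
cmp $t3, 6  (cmp 5,6)
blt start: taken
after lw $t6, 0($t2): $t6=M[220]=1
after xor $t5, $t5, $t6: $t5=25^1=24
after add $t2, $t2, 4: $t2=220+4=224
after add $t3, $t3, 1: $t3=5+1=6
cmp $t3, 6  (cmp 6,6)
blt start: not taken
sw $t6, (200) → M[200]=1
halt.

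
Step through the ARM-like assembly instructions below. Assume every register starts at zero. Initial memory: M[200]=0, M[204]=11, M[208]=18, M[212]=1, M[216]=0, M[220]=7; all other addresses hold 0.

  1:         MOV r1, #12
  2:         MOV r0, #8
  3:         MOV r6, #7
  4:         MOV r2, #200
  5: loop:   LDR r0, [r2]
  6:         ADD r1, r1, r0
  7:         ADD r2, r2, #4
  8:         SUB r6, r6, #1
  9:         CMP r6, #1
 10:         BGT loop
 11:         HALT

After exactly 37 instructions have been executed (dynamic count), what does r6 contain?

r1=12
r0=8
r6=7
r2=200
r0=M[200]=0
r1=12+0=12
r2=200+4=204
r6=7-1=6
CMP r6, #1  (cmp 6,1)
BGT loop: taken
r0=M[204]=11
r1=12+11=23
r2=204+4=208
r6=6-1=5
CMP r6, #1  (cmp 5,1)
BGT loop: taken
r0=M[208]=18
r1=23+18=41
r2=208+4=212
r6=5-1=4
CMP r6, #1  (cmp 4,1)
BGT loop: taken
r0=M[212]=1
r1=41+1=42
r2=212+4=216
r6=4-1=3
CMP r6, #1  (cmp 3,1)
BGT loop: taken
r0=M[216]=0
r1=42+0=42
r2=216+4=220
r6=3-1=2
CMP r6, #1  (cmp 2,1)
BGT loop: taken
r0=M[220]=7
r1=42+7=49
r2=220+4=224
After step 37: r6 = 2.

2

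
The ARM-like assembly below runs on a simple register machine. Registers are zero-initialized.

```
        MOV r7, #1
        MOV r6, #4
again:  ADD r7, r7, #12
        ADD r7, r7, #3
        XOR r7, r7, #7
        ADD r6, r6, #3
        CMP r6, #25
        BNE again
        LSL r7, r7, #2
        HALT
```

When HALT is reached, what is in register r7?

476

r7=1
r6=4
r7=1+12=13
r7=13+3=16
r7=16^7=23
r6=4+3=7
CMP r6, #25  (cmp 7,25)
BNE again: taken
r7=23+12=35
r7=35+3=38
r7=38^7=33
r6=7+3=10
CMP r6, #25  (cmp 10,25)
BNE again: taken
r7=33+12=45
r7=45+3=48
r7=48^7=55
r6=10+3=13
CMP r6, #25  (cmp 13,25)
BNE again: taken
r7=55+12=67
r7=67+3=70
r7=70^7=65
r6=13+3=16
CMP r6, #25  (cmp 16,25)
BNE again: taken
r7=65+12=77
r7=77+3=80
r7=80^7=87
r6=16+3=19
CMP r6, #25  (cmp 19,25)
BNE again: taken
r7=87+12=99
r7=99+3=102
r7=102^7=97
r6=19+3=22
CMP r6, #25  (cmp 22,25)
BNE again: taken
r7=97+12=109
r7=109+3=112
r7=112^7=119
r6=22+3=25
CMP r6, #25  (cmp 25,25)
BNE again: not taken
r7=119<<2=476
halt.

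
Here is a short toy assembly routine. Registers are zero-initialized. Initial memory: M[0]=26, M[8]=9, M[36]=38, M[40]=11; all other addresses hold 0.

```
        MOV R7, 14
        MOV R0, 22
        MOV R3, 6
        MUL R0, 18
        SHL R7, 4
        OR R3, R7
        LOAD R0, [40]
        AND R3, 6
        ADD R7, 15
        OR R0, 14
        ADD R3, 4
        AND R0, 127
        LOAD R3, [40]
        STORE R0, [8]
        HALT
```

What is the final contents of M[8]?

15

R7=14
R0=22
R3=6
R0=22*18=396
R7=14<<4=224
R3=6|224=230
R0=M[40]=11
R3=230&6=6
R7=224+15=239
R0=11|14=15
R3=6+4=10
R0=15&127=15
R3=M[40]=11
STORE R0, [8] → M[8]=15
halt.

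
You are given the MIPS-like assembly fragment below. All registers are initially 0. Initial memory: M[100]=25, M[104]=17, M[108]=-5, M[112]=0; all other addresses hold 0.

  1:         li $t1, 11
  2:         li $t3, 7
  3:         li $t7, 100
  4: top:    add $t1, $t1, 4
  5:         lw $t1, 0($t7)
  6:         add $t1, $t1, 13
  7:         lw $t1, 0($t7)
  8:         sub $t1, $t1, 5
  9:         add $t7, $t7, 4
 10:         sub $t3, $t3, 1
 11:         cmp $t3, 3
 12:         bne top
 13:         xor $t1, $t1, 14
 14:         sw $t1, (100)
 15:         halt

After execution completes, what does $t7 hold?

li $t1, 11 → $t1=11
li $t3, 7 → $t3=7
li $t7, 100 → $t7=100
add $t1, $t1, 4 → $t1=11+4=15
lw $t1, 0($t7) → $t1=M[100]=25
add $t1, $t1, 13 → $t1=25+13=38
lw $t1, 0($t7) → $t1=M[100]=25
sub $t1, $t1, 5 → $t1=25-5=20
add $t7, $t7, 4 → $t7=100+4=104
sub $t3, $t3, 1 → $t3=7-1=6
cmp $t3, 3  (cmp 6,3)
bne top: taken
add $t1, $t1, 4 → $t1=20+4=24
lw $t1, 0($t7) → $t1=M[104]=17
add $t1, $t1, 13 → $t1=17+13=30
lw $t1, 0($t7) → $t1=M[104]=17
sub $t1, $t1, 5 → $t1=17-5=12
add $t7, $t7, 4 → $t7=104+4=108
sub $t3, $t3, 1 → $t3=6-1=5
cmp $t3, 3  (cmp 5,3)
bne top: taken
add $t1, $t1, 4 → $t1=12+4=16
lw $t1, 0($t7) → $t1=M[108]=-5
add $t1, $t1, 13 → $t1=(-5)+13=8
lw $t1, 0($t7) → $t1=M[108]=-5
sub $t1, $t1, 5 → $t1=(-5)-5=-10
add $t7, $t7, 4 → $t7=108+4=112
sub $t3, $t3, 1 → $t3=5-1=4
cmp $t3, 3  (cmp 4,3)
bne top: taken
add $t1, $t1, 4 → $t1=(-10)+4=-6
lw $t1, 0($t7) → $t1=M[112]=0
add $t1, $t1, 13 → $t1=0+13=13
lw $t1, 0($t7) → $t1=M[112]=0
sub $t1, $t1, 5 → $t1=0-5=-5
add $t7, $t7, 4 → $t7=112+4=116
sub $t3, $t3, 1 → $t3=4-1=3
cmp $t3, 3  (cmp 3,3)
bne top: not taken
xor $t1, $t1, 14 → $t1=(-5)^14=-11
sw $t1, (100) → M[100]=-11
halt.

116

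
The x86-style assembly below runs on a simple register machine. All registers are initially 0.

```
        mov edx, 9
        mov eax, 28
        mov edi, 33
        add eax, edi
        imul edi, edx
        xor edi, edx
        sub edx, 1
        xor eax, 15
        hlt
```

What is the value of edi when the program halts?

288

edx=9
eax=28
edi=33
eax=28+33=61
edi=33*9=297
edi=297^9=288
edx=9-1=8
eax=61^15=50
halt.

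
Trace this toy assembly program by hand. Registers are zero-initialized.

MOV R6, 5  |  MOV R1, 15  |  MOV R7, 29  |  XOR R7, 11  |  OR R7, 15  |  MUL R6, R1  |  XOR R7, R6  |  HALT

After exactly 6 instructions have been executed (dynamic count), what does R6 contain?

75

after MOV R6, 5: R6=5
after MOV R1, 15: R1=15
after MOV R7, 29: R7=29
after XOR R7, 11: R7=29^11=22
after OR R7, 15: R7=22|15=31
after MUL R6, R1: R6=5*15=75
After step 6: R6 = 75.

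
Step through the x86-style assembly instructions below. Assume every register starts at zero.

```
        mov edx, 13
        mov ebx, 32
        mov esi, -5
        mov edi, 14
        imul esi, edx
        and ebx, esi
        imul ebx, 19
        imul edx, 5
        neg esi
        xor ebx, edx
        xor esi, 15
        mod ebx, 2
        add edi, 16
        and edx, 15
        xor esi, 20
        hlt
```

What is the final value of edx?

1

edx=13
ebx=32
esi=-5
edi=14
esi=(-5)*13=-65
ebx=32&(-65)=32
ebx=32*19=608
edx=13*5=65
esi=-(-65)=65
ebx=608^65=545
esi=65^15=78
ebx=545%2=1
edi=14+16=30
edx=65&15=1
esi=78^20=90
halt.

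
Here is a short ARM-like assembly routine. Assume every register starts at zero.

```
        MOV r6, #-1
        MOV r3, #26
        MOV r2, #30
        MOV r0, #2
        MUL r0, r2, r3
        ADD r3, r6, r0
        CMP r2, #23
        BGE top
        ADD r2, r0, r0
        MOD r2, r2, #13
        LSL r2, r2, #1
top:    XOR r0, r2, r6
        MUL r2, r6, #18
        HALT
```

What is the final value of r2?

MOV r6, #-1 → r6=-1
MOV r3, #26 → r3=26
MOV r2, #30 → r2=30
MOV r0, #2 → r0=2
MUL r0, r2, r3 → r0=30*26=780
ADD r3, r6, r0 → r3=(-1)+780=779
CMP r2, #23  (cmp 30,23)
BGE top: taken
XOR r0, r2, r6 → r0=30^(-1)=-31
MUL r2, r6, #18 → r2=(-1)*18=-18
halt.

-18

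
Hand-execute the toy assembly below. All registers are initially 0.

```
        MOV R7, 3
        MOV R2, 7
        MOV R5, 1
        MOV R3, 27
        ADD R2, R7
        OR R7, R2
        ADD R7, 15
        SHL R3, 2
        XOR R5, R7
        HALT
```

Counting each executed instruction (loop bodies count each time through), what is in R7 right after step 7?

26

after MOV R7, 3: R7=3
after MOV R2, 7: R2=7
after MOV R5, 1: R5=1
after MOV R3, 27: R3=27
after ADD R2, R7: R2=7+3=10
after OR R7, R2: R7=3|10=11
after ADD R7, 15: R7=11+15=26
After step 7: R7 = 26.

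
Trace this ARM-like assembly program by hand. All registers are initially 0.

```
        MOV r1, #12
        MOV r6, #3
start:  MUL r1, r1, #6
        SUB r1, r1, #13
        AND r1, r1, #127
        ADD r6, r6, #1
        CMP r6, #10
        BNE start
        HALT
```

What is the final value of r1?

105

after MOV r1, #12: r1=12
after MOV r6, #3: r6=3
after MUL r1, r1, #6: r1=12*6=72
after SUB r1, r1, #13: r1=72-13=59
after AND r1, r1, #127: r1=59&127=59
after ADD r6, r6, #1: r6=3+1=4
CMP r6, #10  (cmp 4,10)
BNE start: taken
after MUL r1, r1, #6: r1=59*6=354
after SUB r1, r1, #13: r1=354-13=341
after AND r1, r1, #127: r1=341&127=85
after ADD r6, r6, #1: r6=4+1=5
CMP r6, #10  (cmp 5,10)
BNE start: taken
after MUL r1, r1, #6: r1=85*6=510
after SUB r1, r1, #13: r1=510-13=497
after AND r1, r1, #127: r1=497&127=113
after ADD r6, r6, #1: r6=5+1=6
CMP r6, #10  (cmp 6,10)
BNE start: taken
after MUL r1, r1, #6: r1=113*6=678
after SUB r1, r1, #13: r1=678-13=665
after AND r1, r1, #127: r1=665&127=25
after ADD r6, r6, #1: r6=6+1=7
CMP r6, #10  (cmp 7,10)
BNE start: taken
after MUL r1, r1, #6: r1=25*6=150
after SUB r1, r1, #13: r1=150-13=137
after AND r1, r1, #127: r1=137&127=9
after ADD r6, r6, #1: r6=7+1=8
CMP r6, #10  (cmp 8,10)
BNE start: taken
after MUL r1, r1, #6: r1=9*6=54
after SUB r1, r1, #13: r1=54-13=41
after AND r1, r1, #127: r1=41&127=41
after ADD r6, r6, #1: r6=8+1=9
CMP r6, #10  (cmp 9,10)
BNE start: taken
after MUL r1, r1, #6: r1=41*6=246
after SUB r1, r1, #13: r1=246-13=233
after AND r1, r1, #127: r1=233&127=105
after ADD r6, r6, #1: r6=9+1=10
CMP r6, #10  (cmp 10,10)
BNE start: not taken
halt.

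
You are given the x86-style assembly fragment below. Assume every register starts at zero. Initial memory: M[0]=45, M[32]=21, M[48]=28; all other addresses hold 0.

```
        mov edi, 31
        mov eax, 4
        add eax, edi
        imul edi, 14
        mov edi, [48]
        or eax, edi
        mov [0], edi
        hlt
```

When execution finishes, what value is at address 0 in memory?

mov edi, 31 → edi=31
mov eax, 4 → eax=4
add eax, edi → eax=4+31=35
imul edi, 14 → edi=31*14=434
mov edi, [48] → edi=M[48]=28
or eax, edi → eax=35|28=63
mov [0], edi → M[0]=28
halt.

28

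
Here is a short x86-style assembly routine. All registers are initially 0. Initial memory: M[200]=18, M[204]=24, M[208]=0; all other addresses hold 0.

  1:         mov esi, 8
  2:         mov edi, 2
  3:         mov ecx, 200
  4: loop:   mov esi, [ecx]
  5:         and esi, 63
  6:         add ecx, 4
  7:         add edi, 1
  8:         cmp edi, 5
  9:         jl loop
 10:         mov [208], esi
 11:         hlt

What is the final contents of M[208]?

0

esi=8
edi=2
ecx=200
esi=M[200]=18
esi=18&63=18
ecx=200+4=204
edi=2+1=3
cmp edi, 5  (cmp 3,5)
jl loop: taken
esi=M[204]=24
esi=24&63=24
ecx=204+4=208
edi=3+1=4
cmp edi, 5  (cmp 4,5)
jl loop: taken
esi=M[208]=0
esi=0&63=0
ecx=208+4=212
edi=4+1=5
cmp edi, 5  (cmp 5,5)
jl loop: not taken
mov [208], esi → M[208]=0
halt.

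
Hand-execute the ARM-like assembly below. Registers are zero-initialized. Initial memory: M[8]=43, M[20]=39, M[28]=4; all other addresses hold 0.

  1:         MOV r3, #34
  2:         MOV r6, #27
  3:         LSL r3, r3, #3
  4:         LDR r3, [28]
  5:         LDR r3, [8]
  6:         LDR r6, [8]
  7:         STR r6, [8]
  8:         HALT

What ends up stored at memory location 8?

43

MOV r3, #34 → r3=34
MOV r6, #27 → r6=27
LSL r3, r3, #3 → r3=34<<3=272
LDR r3, [28] → r3=M[28]=4
LDR r3, [8] → r3=M[8]=43
LDR r6, [8] → r6=M[8]=43
STR r6, [8] → M[8]=43
halt.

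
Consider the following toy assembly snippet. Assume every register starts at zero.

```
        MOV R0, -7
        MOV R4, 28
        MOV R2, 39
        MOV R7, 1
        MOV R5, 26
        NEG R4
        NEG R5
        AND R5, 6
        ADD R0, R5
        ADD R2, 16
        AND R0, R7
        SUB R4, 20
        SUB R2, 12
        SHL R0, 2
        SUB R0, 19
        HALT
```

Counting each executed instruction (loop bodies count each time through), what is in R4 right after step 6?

MOV R0, -7 → R0=-7
MOV R4, 28 → R4=28
MOV R2, 39 → R2=39
MOV R7, 1 → R7=1
MOV R5, 26 → R5=26
NEG R4 → R4=-(28)=-28
After step 6: R4 = -28.

-28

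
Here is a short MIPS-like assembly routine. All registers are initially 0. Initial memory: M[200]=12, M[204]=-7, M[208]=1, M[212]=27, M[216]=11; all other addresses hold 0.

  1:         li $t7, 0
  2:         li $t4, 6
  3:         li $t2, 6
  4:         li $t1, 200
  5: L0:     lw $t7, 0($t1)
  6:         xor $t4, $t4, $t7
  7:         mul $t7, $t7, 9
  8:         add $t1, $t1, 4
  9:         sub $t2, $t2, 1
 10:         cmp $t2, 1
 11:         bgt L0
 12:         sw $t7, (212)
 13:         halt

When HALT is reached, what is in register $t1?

$t7=0
$t4=6
$t2=6
$t1=200
$t7=M[200]=12
$t4=6^12=10
$t7=12*9=108
$t1=200+4=204
$t2=6-1=5
cmp $t2, 1  (cmp 5,1)
bgt L0: taken
$t7=M[204]=-7
$t4=10^(-7)=-13
$t7=(-7)*9=-63
$t1=204+4=208
$t2=5-1=4
cmp $t2, 1  (cmp 4,1)
bgt L0: taken
$t7=M[208]=1
$t4=(-13)^1=-14
$t7=1*9=9
$t1=208+4=212
$t2=4-1=3
cmp $t2, 1  (cmp 3,1)
bgt L0: taken
$t7=M[212]=27
$t4=(-14)^27=-23
$t7=27*9=243
$t1=212+4=216
$t2=3-1=2
cmp $t2, 1  (cmp 2,1)
bgt L0: taken
$t7=M[216]=11
$t4=(-23)^11=-30
$t7=11*9=99
$t1=216+4=220
$t2=2-1=1
cmp $t2, 1  (cmp 1,1)
bgt L0: not taken
sw $t7, (212) → M[212]=99
halt.

220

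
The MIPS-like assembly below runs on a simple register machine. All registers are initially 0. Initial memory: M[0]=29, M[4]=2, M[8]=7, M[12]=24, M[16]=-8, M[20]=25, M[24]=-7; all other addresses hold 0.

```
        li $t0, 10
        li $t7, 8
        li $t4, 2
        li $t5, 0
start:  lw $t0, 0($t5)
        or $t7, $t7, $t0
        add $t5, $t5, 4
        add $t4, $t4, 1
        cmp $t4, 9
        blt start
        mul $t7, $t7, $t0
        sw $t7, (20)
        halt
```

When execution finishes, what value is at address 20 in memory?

7

$t0=10
$t7=8
$t4=2
$t5=0
$t0=M[0]=29
$t7=8|29=29
$t5=0+4=4
$t4=2+1=3
cmp $t4, 9  (cmp 3,9)
blt start: taken
$t0=M[4]=2
$t7=29|2=31
$t5=4+4=8
$t4=3+1=4
cmp $t4, 9  (cmp 4,9)
blt start: taken
$t0=M[8]=7
$t7=31|7=31
$t5=8+4=12
$t4=4+1=5
cmp $t4, 9  (cmp 5,9)
blt start: taken
$t0=M[12]=24
$t7=31|24=31
$t5=12+4=16
$t4=5+1=6
cmp $t4, 9  (cmp 6,9)
blt start: taken
$t0=M[16]=-8
$t7=31|(-8)=-1
$t5=16+4=20
$t4=6+1=7
cmp $t4, 9  (cmp 7,9)
blt start: taken
$t0=M[20]=25
$t7=(-1)|25=-1
$t5=20+4=24
$t4=7+1=8
cmp $t4, 9  (cmp 8,9)
blt start: taken
$t0=M[24]=-7
$t7=(-1)|(-7)=-1
$t5=24+4=28
$t4=8+1=9
cmp $t4, 9  (cmp 9,9)
blt start: not taken
$t7=(-1)*(-7)=7
sw $t7, (20) → M[20]=7
halt.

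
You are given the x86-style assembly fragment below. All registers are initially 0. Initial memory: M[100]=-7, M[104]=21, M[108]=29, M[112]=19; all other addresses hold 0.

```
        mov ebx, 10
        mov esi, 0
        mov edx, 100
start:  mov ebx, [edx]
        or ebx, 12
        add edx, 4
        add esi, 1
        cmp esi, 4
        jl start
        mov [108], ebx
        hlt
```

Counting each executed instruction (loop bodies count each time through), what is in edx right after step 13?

ebx=10
esi=0
edx=100
ebx=M[100]=-7
ebx=(-7)|12=-3
edx=100+4=104
esi=0+1=1
cmp esi, 4  (cmp 1,4)
jl start: taken
ebx=M[104]=21
ebx=21|12=29
edx=104+4=108
esi=1+1=2
After step 13: edx = 108.

108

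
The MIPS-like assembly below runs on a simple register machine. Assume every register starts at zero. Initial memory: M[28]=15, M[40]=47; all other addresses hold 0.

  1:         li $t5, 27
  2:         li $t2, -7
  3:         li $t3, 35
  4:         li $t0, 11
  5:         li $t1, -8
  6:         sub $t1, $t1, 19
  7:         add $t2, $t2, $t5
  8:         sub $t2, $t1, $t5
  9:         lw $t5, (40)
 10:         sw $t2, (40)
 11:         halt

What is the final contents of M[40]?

$t5=27
$t2=-7
$t3=35
$t0=11
$t1=-8
$t1=(-8)-19=-27
$t2=(-7)+27=20
$t2=(-27)-27=-54
$t5=M[40]=47
sw $t2, (40) → M[40]=-54
halt.

-54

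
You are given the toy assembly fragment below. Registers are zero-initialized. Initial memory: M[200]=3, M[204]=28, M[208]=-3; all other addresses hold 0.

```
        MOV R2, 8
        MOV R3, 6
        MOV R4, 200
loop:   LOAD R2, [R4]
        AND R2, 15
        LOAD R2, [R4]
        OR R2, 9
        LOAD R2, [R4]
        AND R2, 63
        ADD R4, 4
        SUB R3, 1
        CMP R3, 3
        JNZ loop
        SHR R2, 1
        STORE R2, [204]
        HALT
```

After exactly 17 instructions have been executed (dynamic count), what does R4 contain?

after MOV R2, 8: R2=8
after MOV R3, 6: R3=6
after MOV R4, 200: R4=200
after LOAD R2, [R4]: R2=M[200]=3
after AND R2, 15: R2=3&15=3
after LOAD R2, [R4]: R2=M[200]=3
after OR R2, 9: R2=3|9=11
after LOAD R2, [R4]: R2=M[200]=3
after AND R2, 63: R2=3&63=3
after ADD R4, 4: R4=200+4=204
after SUB R3, 1: R3=6-1=5
CMP R3, 3  (cmp 5,3)
JNZ loop: taken
after LOAD R2, [R4]: R2=M[204]=28
after AND R2, 15: R2=28&15=12
after LOAD R2, [R4]: R2=M[204]=28
after OR R2, 9: R2=28|9=29
After step 17: R4 = 204.

204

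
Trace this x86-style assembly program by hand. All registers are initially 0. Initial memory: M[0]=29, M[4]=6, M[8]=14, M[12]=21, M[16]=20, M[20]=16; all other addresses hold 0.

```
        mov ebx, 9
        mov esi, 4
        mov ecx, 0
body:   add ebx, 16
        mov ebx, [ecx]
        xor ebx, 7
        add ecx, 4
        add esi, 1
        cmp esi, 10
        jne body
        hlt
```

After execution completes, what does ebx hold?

23

mov ebx, 9 → ebx=9
mov esi, 4 → esi=4
mov ecx, 0 → ecx=0
add ebx, 16 → ebx=9+16=25
mov ebx, [ecx] → ebx=M[0]=29
xor ebx, 7 → ebx=29^7=26
add ecx, 4 → ecx=0+4=4
add esi, 1 → esi=4+1=5
cmp esi, 10  (cmp 5,10)
jne body: taken
add ebx, 16 → ebx=26+16=42
mov ebx, [ecx] → ebx=M[4]=6
xor ebx, 7 → ebx=6^7=1
add ecx, 4 → ecx=4+4=8
add esi, 1 → esi=5+1=6
cmp esi, 10  (cmp 6,10)
jne body: taken
add ebx, 16 → ebx=1+16=17
mov ebx, [ecx] → ebx=M[8]=14
xor ebx, 7 → ebx=14^7=9
add ecx, 4 → ecx=8+4=12
add esi, 1 → esi=6+1=7
cmp esi, 10  (cmp 7,10)
jne body: taken
add ebx, 16 → ebx=9+16=25
mov ebx, [ecx] → ebx=M[12]=21
xor ebx, 7 → ebx=21^7=18
add ecx, 4 → ecx=12+4=16
add esi, 1 → esi=7+1=8
cmp esi, 10  (cmp 8,10)
jne body: taken
add ebx, 16 → ebx=18+16=34
mov ebx, [ecx] → ebx=M[16]=20
xor ebx, 7 → ebx=20^7=19
add ecx, 4 → ecx=16+4=20
add esi, 1 → esi=8+1=9
cmp esi, 10  (cmp 9,10)
jne body: taken
add ebx, 16 → ebx=19+16=35
mov ebx, [ecx] → ebx=M[20]=16
xor ebx, 7 → ebx=16^7=23
add ecx, 4 → ecx=20+4=24
add esi, 1 → esi=9+1=10
cmp esi, 10  (cmp 10,10)
jne body: not taken
halt.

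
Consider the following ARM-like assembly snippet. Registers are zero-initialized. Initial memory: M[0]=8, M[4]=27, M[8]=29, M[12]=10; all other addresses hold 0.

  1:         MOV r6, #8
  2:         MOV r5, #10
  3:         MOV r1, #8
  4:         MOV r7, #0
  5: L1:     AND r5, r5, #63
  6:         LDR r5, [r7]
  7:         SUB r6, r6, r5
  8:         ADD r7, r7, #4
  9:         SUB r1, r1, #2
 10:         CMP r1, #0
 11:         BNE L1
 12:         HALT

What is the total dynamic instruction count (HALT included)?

r6=8
r5=10
r1=8
r7=0
r5=10&63=10
r5=M[0]=8
r6=8-8=0
r7=0+4=4
r1=8-2=6
CMP r1, #0  (cmp 6,0)
BNE L1: taken
r5=8&63=8
r5=M[4]=27
r6=0-27=-27
r7=4+4=8
r1=6-2=4
CMP r1, #0  (cmp 4,0)
BNE L1: taken
r5=27&63=27
r5=M[8]=29
r6=(-27)-29=-56
r7=8+4=12
r1=4-2=2
CMP r1, #0  (cmp 2,0)
BNE L1: taken
r5=29&63=29
r5=M[12]=10
r6=(-56)-10=-66
r7=12+4=16
r1=2-2=0
CMP r1, #0  (cmp 0,0)
BNE L1: not taken
halt.
Total executed instructions: 33.

33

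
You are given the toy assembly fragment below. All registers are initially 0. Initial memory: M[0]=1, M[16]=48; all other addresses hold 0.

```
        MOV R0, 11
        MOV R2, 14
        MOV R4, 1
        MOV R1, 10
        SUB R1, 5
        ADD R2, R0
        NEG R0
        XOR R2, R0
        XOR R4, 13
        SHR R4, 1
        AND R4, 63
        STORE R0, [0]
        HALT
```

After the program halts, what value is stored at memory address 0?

after MOV R0, 11: R0=11
after MOV R2, 14: R2=14
after MOV R4, 1: R4=1
after MOV R1, 10: R1=10
after SUB R1, 5: R1=10-5=5
after ADD R2, R0: R2=14+11=25
after NEG R0: R0=-(11)=-11
after XOR R2, R0: R2=25^(-11)=-20
after XOR R4, 13: R4=1^13=12
after SHR R4, 1: R4=12>>1=6
after AND R4, 63: R4=6&63=6
STORE R0, [0] → M[0]=-11
halt.

-11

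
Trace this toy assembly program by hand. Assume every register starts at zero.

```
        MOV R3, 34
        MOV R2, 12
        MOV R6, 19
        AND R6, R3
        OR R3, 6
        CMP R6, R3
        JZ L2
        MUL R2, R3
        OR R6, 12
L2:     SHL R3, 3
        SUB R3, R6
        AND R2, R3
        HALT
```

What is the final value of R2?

256

R3=34
R2=12
R6=19
R6=19&34=2
R3=34|6=38
CMP R6, R3  (cmp 2,38)
JZ L2: not taken
R2=12*38=456
R6=2|12=14
R3=38<<3=304
R3=304-14=290
R2=456&290=256
halt.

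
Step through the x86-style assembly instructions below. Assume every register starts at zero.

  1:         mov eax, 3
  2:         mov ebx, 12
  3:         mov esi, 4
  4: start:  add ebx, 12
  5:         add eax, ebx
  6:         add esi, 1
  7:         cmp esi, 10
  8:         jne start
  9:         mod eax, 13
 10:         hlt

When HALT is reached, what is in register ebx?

84

eax=3
ebx=12
esi=4
ebx=12+12=24
eax=3+24=27
esi=4+1=5
cmp esi, 10  (cmp 5,10)
jne start: taken
ebx=24+12=36
eax=27+36=63
esi=5+1=6
cmp esi, 10  (cmp 6,10)
jne start: taken
ebx=36+12=48
eax=63+48=111
esi=6+1=7
cmp esi, 10  (cmp 7,10)
jne start: taken
ebx=48+12=60
eax=111+60=171
esi=7+1=8
cmp esi, 10  (cmp 8,10)
jne start: taken
ebx=60+12=72
eax=171+72=243
esi=8+1=9
cmp esi, 10  (cmp 9,10)
jne start: taken
ebx=72+12=84
eax=243+84=327
esi=9+1=10
cmp esi, 10  (cmp 10,10)
jne start: not taken
eax=327%13=2
halt.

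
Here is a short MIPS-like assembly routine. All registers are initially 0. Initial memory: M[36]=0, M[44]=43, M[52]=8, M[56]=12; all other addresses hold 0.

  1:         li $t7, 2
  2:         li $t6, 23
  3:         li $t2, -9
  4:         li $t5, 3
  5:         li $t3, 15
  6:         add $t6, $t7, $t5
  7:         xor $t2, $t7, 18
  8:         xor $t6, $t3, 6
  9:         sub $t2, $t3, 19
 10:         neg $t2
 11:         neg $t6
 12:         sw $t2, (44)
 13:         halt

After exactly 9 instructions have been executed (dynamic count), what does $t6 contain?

9

after li $t7, 2: $t7=2
after li $t6, 23: $t6=23
after li $t2, -9: $t2=-9
after li $t5, 3: $t5=3
after li $t3, 15: $t3=15
after add $t6, $t7, $t5: $t6=2+3=5
after xor $t2, $t7, 18: $t2=2^18=16
after xor $t6, $t3, 6: $t6=15^6=9
after sub $t2, $t3, 19: $t2=15-19=-4
After step 9: $t6 = 9.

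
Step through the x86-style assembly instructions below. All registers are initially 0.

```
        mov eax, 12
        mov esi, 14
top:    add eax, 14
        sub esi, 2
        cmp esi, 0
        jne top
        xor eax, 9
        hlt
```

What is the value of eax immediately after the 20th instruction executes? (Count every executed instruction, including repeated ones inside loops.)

82

mov eax, 12 → eax=12
mov esi, 14 → esi=14
add eax, 14 → eax=12+14=26
sub esi, 2 → esi=14-2=12
cmp esi, 0  (cmp 12,0)
jne top: taken
add eax, 14 → eax=26+14=40
sub esi, 2 → esi=12-2=10
cmp esi, 0  (cmp 10,0)
jne top: taken
add eax, 14 → eax=40+14=54
sub esi, 2 → esi=10-2=8
cmp esi, 0  (cmp 8,0)
jne top: taken
add eax, 14 → eax=54+14=68
sub esi, 2 → esi=8-2=6
cmp esi, 0  (cmp 6,0)
jne top: taken
add eax, 14 → eax=68+14=82
sub esi, 2 → esi=6-2=4
After step 20: eax = 82.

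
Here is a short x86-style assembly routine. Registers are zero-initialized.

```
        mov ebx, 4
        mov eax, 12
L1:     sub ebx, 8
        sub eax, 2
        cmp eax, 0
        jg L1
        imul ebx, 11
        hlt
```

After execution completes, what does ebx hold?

mov ebx, 4 → ebx=4
mov eax, 12 → eax=12
sub ebx, 8 → ebx=4-8=-4
sub eax, 2 → eax=12-2=10
cmp eax, 0  (cmp 10,0)
jg L1: taken
sub ebx, 8 → ebx=(-4)-8=-12
sub eax, 2 → eax=10-2=8
cmp eax, 0  (cmp 8,0)
jg L1: taken
sub ebx, 8 → ebx=(-12)-8=-20
sub eax, 2 → eax=8-2=6
cmp eax, 0  (cmp 6,0)
jg L1: taken
sub ebx, 8 → ebx=(-20)-8=-28
sub eax, 2 → eax=6-2=4
cmp eax, 0  (cmp 4,0)
jg L1: taken
sub ebx, 8 → ebx=(-28)-8=-36
sub eax, 2 → eax=4-2=2
cmp eax, 0  (cmp 2,0)
jg L1: taken
sub ebx, 8 → ebx=(-36)-8=-44
sub eax, 2 → eax=2-2=0
cmp eax, 0  (cmp 0,0)
jg L1: not taken
imul ebx, 11 → ebx=(-44)*11=-484
halt.

-484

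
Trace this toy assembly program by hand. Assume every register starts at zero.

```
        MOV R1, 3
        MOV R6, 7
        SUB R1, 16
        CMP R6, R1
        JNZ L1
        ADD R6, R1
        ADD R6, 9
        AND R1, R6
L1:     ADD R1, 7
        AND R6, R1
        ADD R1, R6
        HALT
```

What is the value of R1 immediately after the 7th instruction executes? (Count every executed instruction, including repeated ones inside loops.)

-6

MOV R1, 3 → R1=3
MOV R6, 7 → R6=7
SUB R1, 16 → R1=3-16=-13
CMP R6, R1  (cmp 7,-13)
JNZ L1: taken
ADD R1, 7 → R1=(-13)+7=-6
AND R6, R1 → R6=7&(-6)=2
After step 7: R1 = -6.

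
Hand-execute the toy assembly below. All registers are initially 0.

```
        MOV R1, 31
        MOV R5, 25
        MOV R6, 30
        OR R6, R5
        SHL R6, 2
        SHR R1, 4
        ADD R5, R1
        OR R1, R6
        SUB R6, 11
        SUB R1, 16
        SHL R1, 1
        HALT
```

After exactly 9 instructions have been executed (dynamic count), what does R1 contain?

125

after MOV R1, 31: R1=31
after MOV R5, 25: R5=25
after MOV R6, 30: R6=30
after OR R6, R5: R6=30|25=31
after SHL R6, 2: R6=31<<2=124
after SHR R1, 4: R1=31>>4=1
after ADD R5, R1: R5=25+1=26
after OR R1, R6: R1=1|124=125
after SUB R6, 11: R6=124-11=113
After step 9: R1 = 125.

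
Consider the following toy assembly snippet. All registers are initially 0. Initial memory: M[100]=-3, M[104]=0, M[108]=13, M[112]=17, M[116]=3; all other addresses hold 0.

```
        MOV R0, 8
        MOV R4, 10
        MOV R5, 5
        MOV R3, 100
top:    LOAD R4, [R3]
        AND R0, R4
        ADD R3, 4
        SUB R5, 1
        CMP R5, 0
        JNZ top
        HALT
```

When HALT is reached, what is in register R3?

after MOV R0, 8: R0=8
after MOV R4, 10: R4=10
after MOV R5, 5: R5=5
after MOV R3, 100: R3=100
after LOAD R4, [R3]: R4=M[100]=-3
after AND R0, R4: R0=8&(-3)=8
after ADD R3, 4: R3=100+4=104
after SUB R5, 1: R5=5-1=4
CMP R5, 0  (cmp 4,0)
JNZ top: taken
after LOAD R4, [R3]: R4=M[104]=0
after AND R0, R4: R0=8&0=0
after ADD R3, 4: R3=104+4=108
after SUB R5, 1: R5=4-1=3
CMP R5, 0  (cmp 3,0)
JNZ top: taken
after LOAD R4, [R3]: R4=M[108]=13
after AND R0, R4: R0=0&13=0
after ADD R3, 4: R3=108+4=112
after SUB R5, 1: R5=3-1=2
CMP R5, 0  (cmp 2,0)
JNZ top: taken
after LOAD R4, [R3]: R4=M[112]=17
after AND R0, R4: R0=0&17=0
after ADD R3, 4: R3=112+4=116
after SUB R5, 1: R5=2-1=1
CMP R5, 0  (cmp 1,0)
JNZ top: taken
after LOAD R4, [R3]: R4=M[116]=3
after AND R0, R4: R0=0&3=0
after ADD R3, 4: R3=116+4=120
after SUB R5, 1: R5=1-1=0
CMP R5, 0  (cmp 0,0)
JNZ top: not taken
halt.

120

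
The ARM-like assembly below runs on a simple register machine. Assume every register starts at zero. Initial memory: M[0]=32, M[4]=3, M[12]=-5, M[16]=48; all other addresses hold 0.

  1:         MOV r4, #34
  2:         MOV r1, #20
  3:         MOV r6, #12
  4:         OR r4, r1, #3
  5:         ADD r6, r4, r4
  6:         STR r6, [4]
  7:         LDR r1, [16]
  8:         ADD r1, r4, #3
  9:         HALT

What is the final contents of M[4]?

r4=34
r1=20
r6=12
r4=20|3=23
r6=23+23=46
STR r6, [4] → M[4]=46
r1=M[16]=48
r1=23+3=26
halt.

46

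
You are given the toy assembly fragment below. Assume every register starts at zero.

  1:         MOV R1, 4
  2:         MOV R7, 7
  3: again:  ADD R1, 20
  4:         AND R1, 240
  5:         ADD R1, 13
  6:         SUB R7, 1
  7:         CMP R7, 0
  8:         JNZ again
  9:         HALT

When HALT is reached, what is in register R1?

after MOV R1, 4: R1=4
after MOV R7, 7: R7=7
after ADD R1, 20: R1=4+20=24
after AND R1, 240: R1=24&240=16
after ADD R1, 13: R1=16+13=29
after SUB R7, 1: R7=7-1=6
CMP R7, 0  (cmp 6,0)
JNZ again: taken
after ADD R1, 20: R1=29+20=49
after AND R1, 240: R1=49&240=48
after ADD R1, 13: R1=48+13=61
after SUB R7, 1: R7=6-1=5
CMP R7, 0  (cmp 5,0)
JNZ again: taken
after ADD R1, 20: R1=61+20=81
after AND R1, 240: R1=81&240=80
after ADD R1, 13: R1=80+13=93
after SUB R7, 1: R7=5-1=4
CMP R7, 0  (cmp 4,0)
JNZ again: taken
after ADD R1, 20: R1=93+20=113
after AND R1, 240: R1=113&240=112
after ADD R1, 13: R1=112+13=125
after SUB R7, 1: R7=4-1=3
CMP R7, 0  (cmp 3,0)
JNZ again: taken
after ADD R1, 20: R1=125+20=145
after AND R1, 240: R1=145&240=144
after ADD R1, 13: R1=144+13=157
after SUB R7, 1: R7=3-1=2
CMP R7, 0  (cmp 2,0)
JNZ again: taken
after ADD R1, 20: R1=157+20=177
after AND R1, 240: R1=177&240=176
after ADD R1, 13: R1=176+13=189
after SUB R7, 1: R7=2-1=1
CMP R7, 0  (cmp 1,0)
JNZ again: taken
after ADD R1, 20: R1=189+20=209
after AND R1, 240: R1=209&240=208
after ADD R1, 13: R1=208+13=221
after SUB R7, 1: R7=1-1=0
CMP R7, 0  (cmp 0,0)
JNZ again: not taken
halt.

221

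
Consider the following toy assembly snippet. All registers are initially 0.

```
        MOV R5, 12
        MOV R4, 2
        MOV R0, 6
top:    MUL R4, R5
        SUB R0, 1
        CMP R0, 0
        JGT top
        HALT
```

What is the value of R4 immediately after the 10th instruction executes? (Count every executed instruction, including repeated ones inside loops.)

R5=12
R4=2
R0=6
R4=2*12=24
R0=6-1=5
CMP R0, 0  (cmp 5,0)
JGT top: taken
R4=24*12=288
R0=5-1=4
CMP R0, 0  (cmp 4,0)
After step 10: R4 = 288.

288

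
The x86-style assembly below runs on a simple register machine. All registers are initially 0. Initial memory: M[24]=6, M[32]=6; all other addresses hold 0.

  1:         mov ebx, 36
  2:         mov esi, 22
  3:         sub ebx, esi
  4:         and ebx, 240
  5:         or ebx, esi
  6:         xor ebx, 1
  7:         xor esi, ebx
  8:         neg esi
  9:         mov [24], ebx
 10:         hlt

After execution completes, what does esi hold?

-1

mov ebx, 36 → ebx=36
mov esi, 22 → esi=22
sub ebx, esi → ebx=36-22=14
and ebx, 240 → ebx=14&240=0
or ebx, esi → ebx=0|22=22
xor ebx, 1 → ebx=22^1=23
xor esi, ebx → esi=22^23=1
neg esi → esi=-(1)=-1
mov [24], ebx → M[24]=23
halt.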